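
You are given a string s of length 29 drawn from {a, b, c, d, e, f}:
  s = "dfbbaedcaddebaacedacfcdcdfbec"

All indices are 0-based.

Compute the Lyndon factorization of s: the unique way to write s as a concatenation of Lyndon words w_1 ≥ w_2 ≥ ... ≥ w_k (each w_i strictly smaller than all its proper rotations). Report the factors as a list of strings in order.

["df", "b", "b", "aedc", "addeb", "aacedacfcdcdfbec"]

emit factor 1: 'df' (i=0, period=2)
emit factor 2: 'b' (i=2, period=1)
emit factor 3: 'b' (i=3, period=1)
emit factor 4: 'aedc' (i=4, period=4)
emit factor 5: 'addeb' (i=8, period=5)
emit factor 6: 'aacedacfcdcdfbec' (i=13, period=16)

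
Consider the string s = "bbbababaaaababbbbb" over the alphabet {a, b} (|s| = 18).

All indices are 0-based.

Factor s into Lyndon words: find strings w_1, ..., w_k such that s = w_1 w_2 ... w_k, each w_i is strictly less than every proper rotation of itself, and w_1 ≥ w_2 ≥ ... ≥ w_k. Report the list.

["b", "b", "b", "ab", "ab", "aaaababbbbb"]

emit factor 1: 'b' (i=0, period=1)
emit factor 2: 'b' (i=1, period=1)
emit factor 3: 'b' (i=2, period=1)
emit factor 4: 'ab' (i=3, period=2)
emit factor 5: 'ab' (i=5, period=2)
emit factor 6: 'aaaababbbbb' (i=7, period=11)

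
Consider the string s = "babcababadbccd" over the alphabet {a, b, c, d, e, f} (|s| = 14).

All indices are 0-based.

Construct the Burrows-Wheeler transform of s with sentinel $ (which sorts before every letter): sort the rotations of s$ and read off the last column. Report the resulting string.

rank  rotation         last
    0  $babcababadbccd  d
    1  ababadbccd$babc  c
    2  abadbccd$babcab  b
    3  abcababadbccd$b  b
    4  adbccd$babcabab  b
    5  babadbccd$babca  a
    6  babcababadbccd$  $
    7  badbccd$babcaba  a
    8  bcababadbccd$ba  a
    9  bccd$babcababad  d
   10  cababadbccd$bab  b
   11  ccd$babcababadb  b
   12  cd$babcababadbc  c
   13  d$babcababadbcc  c
   14  dbccd$babcababa  a

dcbbba$aadbbcca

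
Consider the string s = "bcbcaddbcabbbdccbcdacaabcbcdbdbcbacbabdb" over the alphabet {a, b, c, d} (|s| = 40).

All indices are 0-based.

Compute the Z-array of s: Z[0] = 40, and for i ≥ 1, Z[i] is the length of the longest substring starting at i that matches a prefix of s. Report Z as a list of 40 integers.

[40, 0, 2, 0, 0, 0, 0, 2, 0, 0, 1, 1, 1, 0, 0, 0, 2, 0, 0, 0, 0, 0, 0, 4, 0, 2, 0, 0, 1, 0, 3, 0, 1, 0, 0, 1, 0, 1, 0, 1]

Z[0]=40
i=1: fresh scan; Z[1]=0
i=2: fresh scan; Z[2]=2 grow→box=[2,4)
i=3: min(r-i=1, Z[1]=0)=0; Z[3]=0
i=4: fresh scan; Z[4]=0
i=5: fresh scan; Z[5]=0
i=6: fresh scan; Z[6]=0
i=7: fresh scan; Z[7]=2 grow→box=[7,9)
i=8: min(r-i=1, Z[1]=0)=0; Z[8]=0
i=9: fresh scan; Z[9]=0
i=10: fresh scan; Z[10]=1 grow→box=[10,11)
i=11: fresh scan; Z[11]=1 grow→box=[11,12)
i=12: fresh scan; Z[12]=1 grow→box=[12,13)
i=13: fresh scan; Z[13]=0
i=14: fresh scan; Z[14]=0
i=15: fresh scan; Z[15]=0
i=16: fresh scan; Z[16]=2 grow→box=[16,18)
i=17: min(r-i=1, Z[1]=0)=0; Z[17]=0
i=18: fresh scan; Z[18]=0
i=19: fresh scan; Z[19]=0
i=20: fresh scan; Z[20]=0
i=21: fresh scan; Z[21]=0
i=22: fresh scan; Z[22]=0
i=23: fresh scan; Z[23]=4 grow→box=[23,27)
i=24: min(r-i=3, Z[1]=0)=0; Z[24]=0
i=25: min(r-i=2, Z[2]=2)=2; Z[25]=2
i=26: min(r-i=1, Z[3]=0)=0; Z[26]=0
i=27: fresh scan; Z[27]=0
i=28: fresh scan; Z[28]=1 grow→box=[28,29)
i=29: fresh scan; Z[29]=0
i=30: fresh scan; Z[30]=3 grow→box=[30,33)
i=31: min(r-i=2, Z[1]=0)=0; Z[31]=0
i=32: min(r-i=1, Z[2]=2)=1; Z[32]=1
i=33: fresh scan; Z[33]=0
i=34: fresh scan; Z[34]=0
i=35: fresh scan; Z[35]=1 grow→box=[35,36)
i=36: fresh scan; Z[36]=0
i=37: fresh scan; Z[37]=1 grow→box=[37,38)
i=38: fresh scan; Z[38]=0
i=39: fresh scan; Z[39]=1 grow→box=[39,40)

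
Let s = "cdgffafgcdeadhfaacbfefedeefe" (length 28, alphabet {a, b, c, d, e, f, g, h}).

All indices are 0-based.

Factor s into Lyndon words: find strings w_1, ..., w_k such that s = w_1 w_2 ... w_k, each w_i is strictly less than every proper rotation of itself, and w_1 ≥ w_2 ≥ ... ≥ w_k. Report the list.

["cdgff", "afgcde", "adhf", "aacbfefedeefe"]

emit factor 1: 'cdgff' (i=0, period=5)
emit factor 2: 'afgcde' (i=5, period=6)
emit factor 3: 'adhf' (i=11, period=4)
emit factor 4: 'aacbfefedeefe' (i=15, period=13)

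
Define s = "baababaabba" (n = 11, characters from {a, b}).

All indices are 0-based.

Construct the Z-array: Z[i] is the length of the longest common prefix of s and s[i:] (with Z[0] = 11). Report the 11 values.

Z[0]=11
i=1: i≥r, start 0; Z[1]=0
i=2: i≥r, start 0; Z[2]=0
i=3: i≥r, start 0; Z[3]=2 grow→box=[3,5)
i=4: min(r-i=1, Z[1]=0)=0; Z[4]=0
i=5: i≥r, start 0; Z[5]=4 grow→box=[5,9)
i=6: min(r-i=3, Z[1]=0)=0; Z[6]=0
i=7: min(r-i=2, Z[2]=0)=0; Z[7]=0
i=8: min(r-i=1, Z[3]=2)=1; Z[8]=1
i=9: i≥r, start 0; Z[9]=2 grow→box=[9,11)
i=10: min(r-i=1, Z[1]=0)=0; Z[10]=0

[11, 0, 0, 2, 0, 4, 0, 0, 1, 2, 0]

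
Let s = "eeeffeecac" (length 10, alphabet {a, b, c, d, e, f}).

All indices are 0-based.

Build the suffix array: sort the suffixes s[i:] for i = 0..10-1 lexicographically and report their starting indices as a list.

rank | idx | suffix
   0 |   8 | ac
   1 |   9 | c
   2 |   7 | cac
   3 |   6 | ecac
   4 |   5 | eecac
   5 |   0 | eeeffeecac
   6 |   1 | eeffeecac
   7 |   2 | effeecac
   8 |   4 | feecac
   9 |   3 | ffeecac

[8, 9, 7, 6, 5, 0, 1, 2, 4, 3]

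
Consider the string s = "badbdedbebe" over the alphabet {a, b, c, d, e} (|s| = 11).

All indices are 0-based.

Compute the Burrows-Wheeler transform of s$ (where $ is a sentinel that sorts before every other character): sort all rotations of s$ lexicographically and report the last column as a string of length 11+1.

rank  rotation      last
    0  $badbdedbebe  e
    1  adbdedbebe$b  b
    2  badbdedbebe$  $
    3  bdedbebe$bad  d
    4  be$badbdedbe  e
    5  bebe$badbded  d
    6  dbdedbebe$ba  a
    7  dbebe$badbde  e
    8  dedbebe$badb  b
    9  e$badbdedbeb  b
   10  ebe$badbdedb  b
   11  edbebe$badbd  d

eb$dedaebbbd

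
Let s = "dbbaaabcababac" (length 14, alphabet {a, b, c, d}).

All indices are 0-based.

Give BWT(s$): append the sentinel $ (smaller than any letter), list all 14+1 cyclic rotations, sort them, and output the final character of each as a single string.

rank  rotation         last
    0  $dbbaaabcababac  c
    1  aaabcababac$dbb  b
    2  aabcababac$dbba  a
    3  ababac$dbbaaabc  c
    4  abac$dbbaaabcab  b
    5  abcababac$dbbaa  a
    6  ac$dbbaaabcabab  b
    7  baaabcababac$db  b
    8  babac$dbbaaabca  a
    9  bac$dbbaaabcaba  a
   10  bbaaabcababac$d  d
   11  bcababac$dbbaaa  a
   12  c$dbbaaabcababa  a
   13  cababac$dbbaaab  b
   14  dbbaaabcababac$  $

cbacbabbaadaab$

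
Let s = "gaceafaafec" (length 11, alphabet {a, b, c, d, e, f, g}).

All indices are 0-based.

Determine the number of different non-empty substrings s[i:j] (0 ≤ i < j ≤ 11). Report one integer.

sorted suffixes:
  #0 SA[0]=6  'aafec'
  #1 SA[1]=1  'aceafaafec'
  #2 SA[2]=4  'afaafec'
  #3 SA[3]=7  'afec'
  #4 SA[4]=10  'c'
  #5 SA[5]=2  'ceafaafec'
  #6 SA[6]=3  'eafaafec'
  #7 SA[7]=9  'ec'
  #8 SA[8]=5  'faafec'
  #9 SA[9]=8  'fec'
  #10 SA[10]=0  'gaceafaafec'

SA = [6, 1, 4, 7, 10, 2, 3, 9, 5, 8, 0]
rank  pair      lcp
   1  s[6:],s[1:]  1  'a'
   2  s[1:],s[4:]  1  'a'
   3  s[4:],s[7:]  2  'af'
   4  s[7:],s[10:]  0  ''
   5  s[10:],s[2:]  1  'c'
   6  s[2:],s[3:]  0  ''
   7  s[3:],s[9:]  1  'e'
   8  s[9:],s[5:]  0  ''
   9  s[5:],s[8:]  1  'f'
  10  s[8:],s[0:]  0  ''

n(n+1)/2 = 11·12/2 = 66
Σ LCP = 0 + 1 + 1 + 2 + 0 + 1 + 0 + 1 + 0 + 1 + 0 = 7
distinct = 66 − 7 = 59

59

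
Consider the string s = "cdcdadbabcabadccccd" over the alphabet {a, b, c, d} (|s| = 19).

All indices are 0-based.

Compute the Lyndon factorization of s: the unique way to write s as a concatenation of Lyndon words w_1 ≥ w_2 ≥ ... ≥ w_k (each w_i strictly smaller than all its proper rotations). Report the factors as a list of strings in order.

["cd", "cd", "adb", "abc", "abadccccd"]

emit factor 1: 'cd' (i=0, period=2)
emit factor 2: 'cd' (i=2, period=2)
emit factor 3: 'adb' (i=4, period=3)
emit factor 4: 'abc' (i=7, period=3)
emit factor 5: 'abadccccd' (i=10, period=9)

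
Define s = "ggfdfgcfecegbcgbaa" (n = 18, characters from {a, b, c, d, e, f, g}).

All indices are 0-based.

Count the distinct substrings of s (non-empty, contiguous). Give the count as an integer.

159

sorted suffixes:
  #0 SA[0]=17  'a'
  #1 SA[1]=16  'aa'
  #2 SA[2]=15  'baa'
  #3 SA[3]=12  'bcgbaa'
  #4 SA[4]=9  'cegbcgbaa'
  #5 SA[5]=6  'cfecegbcgbaa'
  #6 SA[6]=13  'cgbaa'
  #7 SA[7]=3  'dfgcfecegbcgbaa'
  #8 SA[8]=8  'ecegbcgbaa'
  #9 SA[9]=10  'egbcgbaa'
  #10 SA[10]=2  'fdfgcfecegbcgbaa'
  #11 SA[11]=7  'fecegbcgbaa'
  #12 SA[12]=4  'fgcfecegbcgbaa'
  #13 SA[13]=14  'gbaa'
  #14 SA[14]=11  'gbcgbaa'
  #15 SA[15]=5  'gcfecegbcgbaa'
  #16 SA[16]=1  'gfdfgcfecegbcgbaa'
  #17 SA[17]=0  'ggfdfgcfecegbcgbaa'

SA = [17, 16, 15, 12, 9, 6, 13, 3, 8, 10, 2, 7, 4, 14, 11, 5, 1, 0]
rank  pair      lcp
   1  s[17:],s[16:]  1  'a'
   2  s[16:],s[15:]  0  ''
   3  s[15:],s[12:]  1  'b'
   4  s[12:],s[9:]  0  ''
   5  s[9:],s[6:]  1  'c'
   6  s[6:],s[13:]  1  'c'
   7  s[13:],s[3:]  0  ''
   8  s[3:],s[8:]  0  ''
   9  s[8:],s[10:]  1  'e'
  10  s[10:],s[2:]  0  ''
  11  s[2:],s[7:]  1  'f'
  12  s[7:],s[4:]  1  'f'
  13  s[4:],s[14:]  0  ''
  14  s[14:],s[11:]  2  'gb'
  15  s[11:],s[5:]  1  'g'
  16  s[5:],s[1:]  1  'g'
  17  s[1:],s[0:]  1  'g'

n(n+1)/2 = 18·19/2 = 171
Σ LCP = 0 + 1 + 0 + 1 + 0 + 1 + 1 + 0 + 0 + 1 + 0 + 1 + 1 + 0 + 2 + 1 + 1 + 1 = 12
distinct = 171 − 12 = 159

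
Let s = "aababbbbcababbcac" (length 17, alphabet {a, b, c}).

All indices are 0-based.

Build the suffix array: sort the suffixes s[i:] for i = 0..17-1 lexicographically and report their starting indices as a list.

[0, 1, 9, 3, 11, 15, 2, 10, 4, 5, 6, 12, 7, 13, 16, 8, 14]

sorted suffixes:
  #0 SA[0]=0  'aababbbbcababbcac'
  #1 SA[1]=1  'ababbbbcababbcac'
  #2 SA[2]=9  'ababbcac'
  #3 SA[3]=3  'abbbbcababbcac'
  #4 SA[4]=11  'abbcac'
  #5 SA[5]=15  'ac'
  #6 SA[6]=2  'babbbbcababbcac'
  #7 SA[7]=10  'babbcac'
  #8 SA[8]=4  'bbbbcababbcac'
  #9 SA[9]=5  'bbbcababbcac'
  #10 SA[10]=6  'bbcababbcac'
  #11 SA[11]=12  'bbcac'
  #12 SA[12]=7  'bcababbcac'
  #13 SA[13]=13  'bcac'
  #14 SA[14]=16  'c'
  #15 SA[15]=8  'cababbcac'
  #16 SA[16]=14  'cac'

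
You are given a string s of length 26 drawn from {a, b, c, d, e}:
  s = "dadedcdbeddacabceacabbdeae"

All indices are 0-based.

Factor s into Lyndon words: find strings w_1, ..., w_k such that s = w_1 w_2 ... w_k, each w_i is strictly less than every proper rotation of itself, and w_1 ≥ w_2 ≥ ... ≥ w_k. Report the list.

emit factor 1: 'd' (i=0, period=1)
emit factor 2: 'adedcdbedd' (i=1, period=10)
emit factor 3: 'ac' (i=11, period=2)
emit factor 4: 'abceac' (i=13, period=6)
emit factor 5: 'abbdeae' (i=19, period=7)

["d", "adedcdbedd", "ac", "abceac", "abbdeae"]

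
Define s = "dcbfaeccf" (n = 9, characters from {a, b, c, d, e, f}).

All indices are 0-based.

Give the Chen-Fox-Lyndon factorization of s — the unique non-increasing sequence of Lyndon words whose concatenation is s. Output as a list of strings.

["d", "c", "bf", "aeccf"]

emit factor 1: 'd' (i=0, period=1)
emit factor 2: 'c' (i=1, period=1)
emit factor 3: 'bf' (i=2, period=2)
emit factor 4: 'aeccf' (i=4, period=5)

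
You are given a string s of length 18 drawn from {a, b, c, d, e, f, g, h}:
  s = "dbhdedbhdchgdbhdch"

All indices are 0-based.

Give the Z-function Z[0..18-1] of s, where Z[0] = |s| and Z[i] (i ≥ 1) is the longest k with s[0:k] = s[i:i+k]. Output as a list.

[18, 0, 0, 1, 0, 4, 0, 0, 1, 0, 0, 0, 4, 0, 0, 1, 0, 0]

Z[0]=18
i=1: i≥r, start 0; Z[1]=0
i=2: i≥r, start 0; Z[2]=0
i=3: i≥r, start 0; Z[3]=1 scan→box=[3,4)
i=4: i≥r, start 0; Z[4]=0
i=5: i≥r, start 0; Z[5]=4 scan→box=[5,9)
i=6: min(r-i=3, Z[1]=0)=0; Z[6]=0
i=7: min(r-i=2, Z[2]=0)=0; Z[7]=0
i=8: min(r-i=1, Z[3]=1)=1; Z[8]=1
i=9: i≥r, start 0; Z[9]=0
i=10: i≥r, start 0; Z[10]=0
i=11: i≥r, start 0; Z[11]=0
i=12: i≥r, start 0; Z[12]=4 scan→box=[12,16)
i=13: min(r-i=3, Z[1]=0)=0; Z[13]=0
i=14: min(r-i=2, Z[2]=0)=0; Z[14]=0
i=15: min(r-i=1, Z[3]=1)=1; Z[15]=1
i=16: i≥r, start 0; Z[16]=0
i=17: i≥r, start 0; Z[17]=0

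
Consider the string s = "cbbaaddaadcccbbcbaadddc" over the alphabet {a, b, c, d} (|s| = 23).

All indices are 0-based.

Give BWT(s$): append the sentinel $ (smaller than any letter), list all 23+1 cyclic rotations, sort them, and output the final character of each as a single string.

cdbbaaabcccbdb$ccdddaada

rank  rotation                  last
    0  $cbbaaddaadcccbbcbaadddc  c
    1  aadcccbbcbaadddc$cbbaadd  d
    2  aaddaadcccbbcbaadddc$cbb  b
    3  aadddc$cbbaaddaadcccbbcb  b
    4  adcccbbcbaadddc$cbbaadda  a
    5  addaadcccbbcbaadddc$cbba  a
    6  adddc$cbbaaddaadcccbbcba  a
    7  baaddaadcccbbcbaadddc$cb  b
    8  baadddc$cbbaaddaadcccbbc  c
    9  bbaaddaadcccbbcbaadddc$c  c
   10  bbcbaadddc$cbbaaddaadccc  c
   11  bcbaadddc$cbbaaddaadcccb  b
   12  c$cbbaaddaadcccbbcbaaddd  d
   13  cbaadddc$cbbaaddaadcccbb  b
   14  cbbaaddaadcccbbcbaadddc$  $
   15  cbbcbaadddc$cbbaaddaadcc  c
   16  ccbbcbaadddc$cbbaaddaadc  c
   17  cccbbcbaadddc$cbbaaddaad  d
   18  daadcccbbcbaadddc$cbbaad  d
   19  dc$cbbaaddaadcccbbcbaadd  d
   20  dcccbbcbaadddc$cbbaaddaa  a
   21  ddaadcccbbcbaadddc$cbbaa  a
   22  ddc$cbbaaddaadcccbbcbaad  d
   23  dddc$cbbaaddaadcccbbcbaa  a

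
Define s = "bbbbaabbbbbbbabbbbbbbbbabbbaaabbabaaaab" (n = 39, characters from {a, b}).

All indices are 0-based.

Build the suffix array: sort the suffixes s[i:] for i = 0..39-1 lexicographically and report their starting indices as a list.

[34, 35, 27, 36, 28, 4, 37, 32, 29, 23, 5, 13, 38, 33, 26, 3, 31, 22, 12, 25, 2, 30, 21, 11, 24, 1, 20, 10, 0, 19, 9, 18, 8, 17, 7, 16, 6, 15, 14]

sorted suffixes:
  #0 SA[0]=34  'aaaab'
  #1 SA[1]=35  'aaab'
  #2 SA[2]=27  'aaabbabaaaab'
  #3 SA[3]=36  'aab'
  #4 SA[4]=28  'aabbabaaaab'
  #5 SA[5]=4  'aabbbbbbbabbbbbbbbbabbbaaabbabaaaab'
  #6 SA[6]=37  'ab'
  #7 SA[7]=32  'abaaaab'
  #8 SA[8]=29  'abbabaaaab'
  #9 SA[9]=23  'abbbaaabbabaaaab'
  #10 SA[10]=5  'abbbbbbbabbbbbbbbbabbbaaabbabaaaab'
  #11 SA[11]=13  'abbbbbbbbbabbbaaabbabaaaab'
  #12 SA[12]=38  'b'
  #13 SA[13]=33  'baaaab'
  #14 SA[14]=26  'baaabbabaaaab'
  #15 SA[15]=3  'baabbbbbbbabbbbbbbbbabbbaaabbabaaaab'
  #16 SA[16]=31  'babaaaab'
  #17 SA[17]=22  'babbbaaabbabaaaab'
  #18 SA[18]=12  'babbbbbbbbbabbbaaabbabaaaab'
  #19 SA[19]=25  'bbaaabbabaaaab'
  #20 SA[20]=2  'bbaabbbbbbbabbbbbbbbbabbbaaabbabaaaab'
  #21 SA[21]=30  'bbabaaaab'
  #22 SA[22]=21  'bbabbbaaabbabaaaab'
  #23 SA[23]=11  'bbabbbbbbbbbabbbaaabbabaaaab'
  #24 SA[24]=24  'bbbaaabbabaaaab'
  #25 SA[25]=1  'bbbaabbbbbbbabbbbbbbbbabbbaaabbabaaaab'
  #26 SA[26]=20  'bbbabbbaaabbabaaaab'
  #27 SA[27]=10  'bbbabbbbbbbbbabbbaaabbabaaaab'
  #28 SA[28]=0  'bbbbaabbbbbbbabbbbbbbbbabbbaaabbabaaaab'
  #29 SA[29]=19  'bbbbabbbaaabbabaaaab'
  #30 SA[30]=9  'bbbbabbbbbbbbbabbbaaabbabaaaab'
  #31 SA[31]=18  'bbbbbabbbaaabbabaaaab'
  #32 SA[32]=8  'bbbbbabbbbbbbbbabbbaaabbabaaaab'
  #33 SA[33]=17  'bbbbbbabbbaaabbabaaaab'
  #34 SA[34]=7  'bbbbbbabbbbbbbbbabbbaaabbabaaaab'
  #35 SA[35]=16  'bbbbbbbabbbaaabbabaaaab'
  #36 SA[36]=6  'bbbbbbbabbbbbbbbbabbbaaabbabaaaab'
  #37 SA[37]=15  'bbbbbbbbabbbaaabbabaaaab'
  #38 SA[38]=14  'bbbbbbbbbabbbaaabbabaaaab'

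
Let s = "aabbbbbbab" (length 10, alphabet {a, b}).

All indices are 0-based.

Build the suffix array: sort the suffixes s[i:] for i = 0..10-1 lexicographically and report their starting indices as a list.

rank→(start, suffix):
  0 → (0, 'aabbbbbbab')
  1 → (8, 'ab')
  2 → (1, 'abbbbbbab')
  3 → (9, 'b')
  4 → (7, 'bab')
  5 → (6, 'bbab')
  6 → (5, 'bbbab')
  7 → (4, 'bbbbab')
  8 → (3, 'bbbbbab')
  9 → (2, 'bbbbbbab')

[0, 8, 1, 9, 7, 6, 5, 4, 3, 2]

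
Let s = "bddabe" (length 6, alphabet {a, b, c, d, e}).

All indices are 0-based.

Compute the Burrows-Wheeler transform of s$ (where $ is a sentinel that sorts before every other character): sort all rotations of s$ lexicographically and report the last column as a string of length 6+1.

ed$adbb

rank  rotation last
    0  $bddabe  e
    1  abe$bdd  d
    2  bddabe$  $
    3  be$bdda  a
    4  dabe$bd  d
    5  ddabe$b  b
    6  e$bddab  b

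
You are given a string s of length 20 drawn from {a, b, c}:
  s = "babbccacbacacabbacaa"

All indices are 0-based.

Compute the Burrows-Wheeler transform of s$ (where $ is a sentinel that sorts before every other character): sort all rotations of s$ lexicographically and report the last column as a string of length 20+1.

aaccbbcbc$bcaabaaacab

rank  rotation               last
    0  $babbccacbacacabbacaa  a
    1  a$babbccacbacacabbaca  a
    2  aa$babbccacbacacabbac  c
    3  abbacaa$babbccacbacac  c
    4  abbccacbacacabbacaa$b  b
    5  acaa$babbccacbacacabb  b
    6  acabbacaa$babbccacbac  c
    7  acacabbacaa$babbccacb  b
    8  acbacacabbacaa$babbcc  c
    9  babbccacbacacabbacaa$  $
   10  bacaa$babbccacbacacab  b
   11  bacacabbacaa$babbccac  c
   12  bbacaa$babbccacbacaca  a
   13  bbccacbacacabbacaa$ba  a
   14  bccacbacacabbacaa$bab  b
   15  caa$babbccacbacacabba  a
   16  cabbacaa$babbccacbaca  a
   17  cacabbacaa$babbccacba  a
   18  cacbacacabbacaa$babbc  c
   19  cbacacabbacaa$babbcca  a
   20  ccacbacacabbacaa$babb  b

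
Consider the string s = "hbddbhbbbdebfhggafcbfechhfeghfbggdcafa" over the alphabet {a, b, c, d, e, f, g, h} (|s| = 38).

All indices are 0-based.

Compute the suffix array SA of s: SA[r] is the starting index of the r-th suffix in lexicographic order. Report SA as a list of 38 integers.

rank | idx | suffix
   0 |  37 | a
   1 |  35 | afa
   2 |  16 | afcbfechhfeghfbggdcafa
   3 |   6 | bbbdebfhggafcbfechhfeghfbggdcafa
   4 |   7 | bbdebfhggafcbfechhfeghfbggdcafa
   5 |   1 | bddbhbbbdebfhggafcbfechhfeghfbggdcafa
   6 |   8 | bdebfhggafcbfechhfeghfbggdcafa
   7 |  19 | bfechhfeghfbggdcafa
   8 |  11 | bfhggafcbfechhfeghfbggdcafa
   9 |  30 | bggdcafa
  10 |   4 | bhbbbdebfhggafcbfechhfeghfbggdcafa
  11 |  34 | cafa
  12 |  18 | cbfechhfeghfbggdcafa
  13 |  22 | chhfeghfbggdcafa
  14 |   3 | dbhbbbdebfhggafcbfechhfeghfbggdcafa
  15 |  33 | dcafa
  16 |   2 | ddbhbbbdebfhggafcbfechhfeghfbggdcafa
  17 |   9 | debfhggafcbfechhfeghfbggdcafa
  18 |  10 | ebfhggafcbfechhfeghfbggdcafa
  19 |  21 | echhfeghfbggdcafa
  20 |  26 | eghfbggdcafa
  21 |  36 | fa
  22 |  29 | fbggdcafa
  23 |  17 | fcbfechhfeghfbggdcafa
  24 |  20 | fechhfeghfbggdcafa
  25 |  25 | feghfbggdcafa
  26 |  12 | fhggafcbfechhfeghfbggdcafa
  27 |  15 | gafcbfechhfeghfbggdcafa
  28 |  32 | gdcafa
  29 |  14 | ggafcbfechhfeghfbggdcafa
  30 |  31 | ggdcafa
  31 |  27 | ghfbggdcafa
  32 |   5 | hbbbdebfhggafcbfechhfeghfbggdcafa
  33 |   0 | hbddbhbbbdebfhggafcbfechhfeghfbggdcafa
  34 |  28 | hfbggdcafa
  35 |  24 | hfeghfbggdcafa
  36 |  13 | hggafcbfechhfeghfbggdcafa
  37 |  23 | hhfeghfbggdcafa

[37, 35, 16, 6, 7, 1, 8, 19, 11, 30, 4, 34, 18, 22, 3, 33, 2, 9, 10, 21, 26, 36, 29, 17, 20, 25, 12, 15, 32, 14, 31, 27, 5, 0, 28, 24, 13, 23]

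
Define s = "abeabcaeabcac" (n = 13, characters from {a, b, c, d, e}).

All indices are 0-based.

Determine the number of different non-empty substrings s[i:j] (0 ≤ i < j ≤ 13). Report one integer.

71

rank→(start, suffix):
  0 → (8, 'abcac')
  1 → (3, 'abcaeabcac')
  2 → (0, 'abeabcaeabcac')
  3 → (11, 'ac')
  4 → (6, 'aeabcac')
  5 → (9, 'bcac')
  6 → (4, 'bcaeabcac')
  7 → (1, 'beabcaeabcac')
  8 → (12, 'c')
  9 → (10, 'cac')
  10 → (5, 'caeabcac')
  11 → (7, 'eabcac')
  12 → (2, 'eabcaeabcac')

SA = [8, 3, 0, 11, 6, 9, 4, 1, 12, 10, 5, 7, 2]
i: (SA[i-1],SA[i]) lcp shared
  1: (8,3) 4 'abca'
  2: (3,0) 2 'ab'
  3: (0,11) 1 'a'
  4: (11,6) 1 'a'
  5: (6,9) 0 ''
  6: (9,4) 3 'bca'
  7: (4,1) 1 'b'
  8: (1,12) 0 ''
  9: (12,10) 1 'c'
  10: (10,5) 2 'ca'
  11: (5,7) 0 ''
  12: (7,2) 5 'eabca'

n(n+1)/2 = 13·14/2 = 91
Σ LCP = 0 + 4 + 2 + 1 + 1 + 0 + 3 + 1 + 0 + 1 + 2 + 0 + 5 = 20
distinct = 91 − 20 = 71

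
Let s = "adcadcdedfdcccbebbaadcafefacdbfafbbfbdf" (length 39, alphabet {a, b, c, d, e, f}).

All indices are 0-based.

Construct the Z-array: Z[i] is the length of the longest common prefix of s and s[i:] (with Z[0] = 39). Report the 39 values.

[39, 0, 0, 3, 0, 0, 0, 0, 0, 0, 0, 0, 0, 0, 0, 0, 0, 0, 1, 4, 0, 0, 1, 0, 0, 0, 1, 0, 0, 0, 0, 1, 0, 0, 0, 0, 0, 0, 0]

Z[0]=39
i=1: fresh scan; Z[1]=0
i=2: fresh scan; Z[2]=0
i=3: fresh scan; Z[3]=3 grow→box=[3,6)
i=4: min(r-i=2, Z[1]=0)=0; Z[4]=0
i=5: min(r-i=1, Z[2]=0)=0; Z[5]=0
i=6: fresh scan; Z[6]=0
i=7: fresh scan; Z[7]=0
i=8: fresh scan; Z[8]=0
i=9: fresh scan; Z[9]=0
i=10: fresh scan; Z[10]=0
i=11: fresh scan; Z[11]=0
i=12: fresh scan; Z[12]=0
i=13: fresh scan; Z[13]=0
i=14: fresh scan; Z[14]=0
i=15: fresh scan; Z[15]=0
i=16: fresh scan; Z[16]=0
i=17: fresh scan; Z[17]=0
i=18: fresh scan; Z[18]=1 grow→box=[18,19)
i=19: fresh scan; Z[19]=4 grow→box=[19,23)
i=20: min(r-i=3, Z[1]=0)=0; Z[20]=0
i=21: min(r-i=2, Z[2]=0)=0; Z[21]=0
i=22: min(r-i=1, Z[3]=3)=1; Z[22]=1
i=23: fresh scan; Z[23]=0
i=24: fresh scan; Z[24]=0
i=25: fresh scan; Z[25]=0
i=26: fresh scan; Z[26]=1 grow→box=[26,27)
i=27: fresh scan; Z[27]=0
i=28: fresh scan; Z[28]=0
i=29: fresh scan; Z[29]=0
i=30: fresh scan; Z[30]=0
i=31: fresh scan; Z[31]=1 grow→box=[31,32)
i=32: fresh scan; Z[32]=0
i=33: fresh scan; Z[33]=0
i=34: fresh scan; Z[34]=0
i=35: fresh scan; Z[35]=0
i=36: fresh scan; Z[36]=0
i=37: fresh scan; Z[37]=0
i=38: fresh scan; Z[38]=0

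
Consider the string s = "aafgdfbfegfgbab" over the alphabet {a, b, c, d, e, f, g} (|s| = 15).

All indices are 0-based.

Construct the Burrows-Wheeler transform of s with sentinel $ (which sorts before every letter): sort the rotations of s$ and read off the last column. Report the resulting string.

b$baagfgfdbgaffe

rank  rotation          last
    0  $aafgdfbfegfgbab  b
    1  aafgdfbfegfgbab$  $
    2  ab$aafgdfbfegfgb  b
    3  afgdfbfegfgbab$a  a
    4  b$aafgdfbfegfgba  a
    5  bab$aafgdfbfegfg  g
    6  bfegfgbab$aafgdf  f
    7  dfbfegfgbab$aafg  g
    8  egfgbab$aafgdfbf  f
    9  fbfegfgbab$aafgd  d
   10  fegfgbab$aafgdfb  b
   11  fgbab$aafgdfbfeg  g
   12  fgdfbfegfgbab$aa  a
   13  gbab$aafgdfbfegf  f
   14  gdfbfegfgbab$aaf  f
   15  gfgbab$aafgdfbfe  e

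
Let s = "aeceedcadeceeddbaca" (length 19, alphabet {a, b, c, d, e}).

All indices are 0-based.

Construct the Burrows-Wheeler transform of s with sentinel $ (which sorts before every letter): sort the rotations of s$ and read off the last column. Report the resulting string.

rank  rotation              last
    0  $aeceedcadeceeddbaca  a
    1  a$aeceedcadeceeddbac  c
    2  aca$aeceedcadeceeddb  b
    3  adeceeddbaca$aeceedc  c
    4  aeceedcadeceeddbaca$  $
    5  baca$aeceedcadeceedd  d
    6  ca$aeceedcadeceeddba  a
    7  cadeceeddbaca$aeceed  d
    8  ceedcadeceeddbaca$ae  e
    9  ceeddbaca$aeceedcade  e
   10  dbaca$aeceedcadeceed  d
   11  dcadeceeddbaca$aecee  e
   12  ddbaca$aeceedcadecee  e
   13  deceeddbaca$aeceedca  a
   14  eceedcadeceeddbaca$a  a
   15  eceeddbaca$aeceedcad  d
   16  edcadeceeddbaca$aece  e
   17  eddbaca$aeceedcadece  e
   18  eedcadeceeddbaca$aec  c
   19  eeddbaca$aeceedcadec  c

acbc$dadeedeeaadeecc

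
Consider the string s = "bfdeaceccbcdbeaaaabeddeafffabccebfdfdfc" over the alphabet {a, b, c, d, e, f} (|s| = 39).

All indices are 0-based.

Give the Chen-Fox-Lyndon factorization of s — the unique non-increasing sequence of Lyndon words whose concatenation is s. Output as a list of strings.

["bfde", "aceccbcdbe", "aaaabeddeafffabccebfdfdfc"]

emit factor 1: 'bfde' (i=0, period=4)
emit factor 2: 'aceccbcdbe' (i=4, period=10)
emit factor 3: 'aaaabeddeafffabccebfdfdfc' (i=14, period=25)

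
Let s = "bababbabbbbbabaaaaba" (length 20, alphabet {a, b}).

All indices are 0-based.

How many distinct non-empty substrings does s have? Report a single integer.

sorted suffixes:
  #0 SA[0]=19  'a'
  #1 SA[1]=14  'aaaaba'
  #2 SA[2]=15  'aaaba'
  #3 SA[3]=16  'aaba'
  #4 SA[4]=17  'aba'
  #5 SA[5]=12  'abaaaaba'
  #6 SA[6]=1  'ababbabbbbbabaaaaba'
  #7 SA[7]=3  'abbabbbbbabaaaaba'
  #8 SA[8]=6  'abbbbbabaaaaba'
  #9 SA[9]=18  'ba'
  #10 SA[10]=13  'baaaaba'
  #11 SA[11]=11  'babaaaaba'
  #12 SA[12]=0  'bababbabbbbbabaaaaba'
  #13 SA[13]=2  'babbabbbbbabaaaaba'
  #14 SA[14]=5  'babbbbbabaaaaba'
  #15 SA[15]=10  'bbabaaaaba'
  #16 SA[16]=4  'bbabbbbbabaaaaba'
  #17 SA[17]=9  'bbbabaaaaba'
  #18 SA[18]=8  'bbbbabaaaaba'
  #19 SA[19]=7  'bbbbbabaaaaba'

SA = [19, 14, 15, 16, 17, 12, 1, 3, 6, 18, 13, 11, 0, 2, 5, 10, 4, 9, 8, 7]
rank  pair      lcp
   1  s[19:],s[14:]  1  'a'
   2  s[14:],s[15:]  3  'aaa'
   3  s[15:],s[16:]  2  'aa'
   4  s[16:],s[17:]  1  'a'
   5  s[17:],s[12:]  3  'aba'
   6  s[12:],s[1:]  3  'aba'
   7  s[1:],s[3:]  2  'ab'
   8  s[3:],s[6:]  3  'abb'
   9  s[6:],s[18:]  0  ''
  10  s[18:],s[13:]  2  'ba'
  11  s[13:],s[11:]  2  'ba'
  12  s[11:],s[0:]  4  'baba'
  13  s[0:],s[2:]  3  'bab'
  14  s[2:],s[5:]  4  'babb'
  15  s[5:],s[10:]  1  'b'
  16  s[10:],s[4:]  4  'bbab'
  17  s[4:],s[9:]  2  'bb'
  18  s[9:],s[8:]  3  'bbb'
  19  s[8:],s[7:]  4  'bbbb'

n(n+1)/2 = 20·21/2 = 210
Σ LCP = 0 + 1 + 3 + 2 + 1 + 3 + 3 + 2 + 3 + 0 + 2 + 2 + 4 + 3 + 4 + 1 + 4 + 2 + 3 + 4 = 47
distinct = 210 − 47 = 163

163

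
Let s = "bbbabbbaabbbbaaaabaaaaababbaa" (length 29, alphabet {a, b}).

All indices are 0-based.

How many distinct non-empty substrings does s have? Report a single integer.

rank | idx | suffix
   0 |  28 | a
   1 |  27 | aa
   2 |  18 | aaaaababbaa
   3 |  13 | aaaabaaaaababbaa
   4 |  19 | aaaababbaa
   5 |  14 | aaabaaaaababbaa
   6 |  20 | aaababbaa
   7 |  15 | aabaaaaababbaa
   8 |  21 | aababbaa
   9 |   7 | aabbbbaaaabaaaaababbaa
  10 |  16 | abaaaaababbaa
  11 |  22 | ababbaa
  12 |  24 | abbaa
  13 |   3 | abbbaabbbbaaaabaaaaababbaa
  14 |   8 | abbbbaaaabaaaaababbaa
  15 |  26 | baa
  16 |  17 | baaaaababbaa
  17 |  12 | baaaabaaaaababbaa
  18 |   6 | baabbbbaaaabaaaaababbaa
  19 |  23 | babbaa
  20 |   2 | babbbaabbbbaaaabaaaaababbaa
  21 |  25 | bbaa
  22 |  11 | bbaaaabaaaaababbaa
  23 |   5 | bbaabbbbaaaabaaaaababbaa
  24 |   1 | bbabbbaabbbbaaaabaaaaababbaa
  25 |  10 | bbbaaaabaaaaababbaa
  26 |   4 | bbbaabbbbaaaabaaaaababbaa
  27 |   0 | bbbabbbaabbbbaaaabaaaaababbaa
  28 |   9 | bbbbaaaabaaaaababbaa

SA = [28, 27, 18, 13, 19, 14, 20, 15, 21, 7, 16, 22, 24, 3, 8, 26, 17, 12, 6, 23, 2, 25, 11, 5, 1, 10, 4, 0, 9]
rank  pair      lcp
   1  s[28:],s[27:]  1  'a'
   2  s[27:],s[18:]  2  'aa'
   3  s[18:],s[13:]  4  'aaaa'
   4  s[13:],s[19:]  6  'aaaaba'
   5  s[19:],s[14:]  3  'aaa'
   6  s[14:],s[20:]  5  'aaaba'
   7  s[20:],s[15:]  2  'aa'
   8  s[15:],s[21:]  4  'aaba'
   9  s[21:],s[7:]  3  'aab'
  10  s[7:],s[16:]  1  'a'
  11  s[16:],s[22:]  3  'aba'
  12  s[22:],s[24:]  2  'ab'
  13  s[24:],s[3:]  3  'abb'
  14  s[3:],s[8:]  4  'abbb'
  15  s[8:],s[26:]  0  ''
  16  s[26:],s[17:]  3  'baa'
  17  s[17:],s[12:]  5  'baaaa'
  18  s[12:],s[6:]  3  'baa'
  19  s[6:],s[23:]  2  'ba'
  20  s[23:],s[2:]  4  'babb'
  21  s[2:],s[25:]  1  'b'
  22  s[25:],s[11:]  4  'bbaa'
  23  s[11:],s[5:]  4  'bbaa'
  24  s[5:],s[1:]  3  'bba'
  25  s[1:],s[10:]  2  'bb'
  26  s[10:],s[4:]  5  'bbbaa'
  27  s[4:],s[0:]  4  'bbba'
  28  s[0:],s[9:]  3  'bbb'

n(n+1)/2 = 29·30/2 = 435
Σ LCP = 0 + 1 + 2 + 4 + 6 + 3 + 5 + 2 + 4 + 3 + 1 + 3 + 2 + 3 + 4 + 0 + 3 + 5 + 3 + 2 + 4 + 1 + 4 + 4 + 3 + 2 + 5 + 4 + 3 = 86
distinct = 435 − 86 = 349

349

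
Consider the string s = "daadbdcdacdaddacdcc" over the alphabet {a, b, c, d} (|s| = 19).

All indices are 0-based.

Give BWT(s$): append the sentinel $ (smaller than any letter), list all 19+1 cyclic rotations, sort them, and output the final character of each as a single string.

rank  rotation              last
    0  $daadbdcdacdaddacdcc  c
    1  aadbdcdacdaddacdcc$d  d
    2  acdaddacdcc$daadbdcd  d
    3  acdcc$daadbdcdacdadd  d
    4  adbdcdacdaddacdcc$da  a
    5  addacdcc$daadbdcdacd  d
    6  bdcdacdaddacdcc$daad  d
    7  c$daadbdcdacdaddacdc  c
    8  cc$daadbdcdacdaddacd  d
    9  cdacdaddacdcc$daadbd  d
   10  cdaddacdcc$daadbdcda  a
   11  cdcc$daadbdcdacdadda  a
   12  daadbdcdacdaddacdcc$  $
   13  dacdaddacdcc$daadbdc  c
   14  dacdcc$daadbdcdacdad  d
   15  daddacdcc$daadbdcdac  c
   16  dbdcdacdaddacdcc$daa  a
   17  dcc$daadbdcdacdaddac  c
   18  dcdacdaddacdcc$daadb  b
   19  ddacdcc$daadbdcdacda  a

cdddaddcddaa$cdcacba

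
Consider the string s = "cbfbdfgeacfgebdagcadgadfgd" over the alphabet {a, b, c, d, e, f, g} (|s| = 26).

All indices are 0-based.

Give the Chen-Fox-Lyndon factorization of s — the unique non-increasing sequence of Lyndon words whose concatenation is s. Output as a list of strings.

["c", "bf", "bdfge", "acfgebdagcadgadfgd"]

emit factor 1: 'c' (i=0, period=1)
emit factor 2: 'bf' (i=1, period=2)
emit factor 3: 'bdfge' (i=3, period=5)
emit factor 4: 'acfgebdagcadgadfgd' (i=8, period=18)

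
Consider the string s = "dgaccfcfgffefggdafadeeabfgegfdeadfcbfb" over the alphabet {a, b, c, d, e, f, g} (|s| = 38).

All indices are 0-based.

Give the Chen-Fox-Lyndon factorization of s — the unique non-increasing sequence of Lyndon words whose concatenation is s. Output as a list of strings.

["dg", "accfcfgffefggdafadee", "abfgegfdeadfcbfb"]

emit factor 1: 'dg' (i=0, period=2)
emit factor 2: 'accfcfgffefggdafadee' (i=2, period=20)
emit factor 3: 'abfgegfdeadfcbfb' (i=22, period=16)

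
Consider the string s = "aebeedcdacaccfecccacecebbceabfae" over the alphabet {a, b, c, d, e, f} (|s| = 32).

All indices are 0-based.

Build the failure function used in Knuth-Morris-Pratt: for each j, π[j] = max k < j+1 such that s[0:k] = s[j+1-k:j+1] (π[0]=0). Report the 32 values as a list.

π[0] = 0
j=1 s[j]='e': π[1]=0 (border '')
j=2 s[j]='b': π[2]=0 (border '')
j=3 s[j]='e': π[3]=0 (border '')
j=4 s[j]='e': π[4]=0 (border '')
j=5 s[j]='d': π[5]=0 (border '')
j=6 s[j]='c': π[6]=0 (border '')
j=7 s[j]='d': π[7]=0 (border '')
j=8 s[j]='a': π[8]=1 (border 'a')
j=9 s[j]='c': k: 1→0; π[9]=0 (border '')
j=10 s[j]='a': π[10]=1 (border 'a')
j=11 s[j]='c': k: 1→0; π[11]=0 (border '')
j=12 s[j]='c': π[12]=0 (border '')
j=13 s[j]='f': π[13]=0 (border '')
j=14 s[j]='e': π[14]=0 (border '')
j=15 s[j]='c': π[15]=0 (border '')
j=16 s[j]='c': π[16]=0 (border '')
j=17 s[j]='c': π[17]=0 (border '')
j=18 s[j]='a': π[18]=1 (border 'a')
j=19 s[j]='c': k: 1→0; π[19]=0 (border '')
j=20 s[j]='e': π[20]=0 (border '')
j=21 s[j]='c': π[21]=0 (border '')
j=22 s[j]='e': π[22]=0 (border '')
j=23 s[j]='b': π[23]=0 (border '')
j=24 s[j]='b': π[24]=0 (border '')
j=25 s[j]='c': π[25]=0 (border '')
j=26 s[j]='e': π[26]=0 (border '')
j=27 s[j]='a': π[27]=1 (border 'a')
j=28 s[j]='b': k: 1→0; π[28]=0 (border '')
j=29 s[j]='f': π[29]=0 (border '')
j=30 s[j]='a': π[30]=1 (border 'a')
j=31 s[j]='e': π[31]=2 (border 'ae')

[0, 0, 0, 0, 0, 0, 0, 0, 1, 0, 1, 0, 0, 0, 0, 0, 0, 0, 1, 0, 0, 0, 0, 0, 0, 0, 0, 1, 0, 0, 1, 2]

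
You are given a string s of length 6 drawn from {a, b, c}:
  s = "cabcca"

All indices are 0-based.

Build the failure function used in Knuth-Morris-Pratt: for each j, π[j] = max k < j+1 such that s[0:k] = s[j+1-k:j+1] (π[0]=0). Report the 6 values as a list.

π[0] = 0
j=1 s[j]='a': π[1]=0 (border '')
j=2 s[j]='b': π[2]=0 (border '')
j=3 s[j]='c': π[3]=1 (border 'c')
j=4 s[j]='c': k: 1→0; π[4]=1 (border 'c')
j=5 s[j]='a': π[5]=2 (border 'ca')

[0, 0, 0, 1, 1, 2]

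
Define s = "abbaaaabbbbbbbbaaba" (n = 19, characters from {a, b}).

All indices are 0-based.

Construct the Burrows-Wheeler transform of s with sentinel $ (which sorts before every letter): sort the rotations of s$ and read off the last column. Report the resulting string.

abbabaa$aabbabbbbbba

rank  rotation              last
    0  $abbaaaabbbbbbbbaaba  a
    1  a$abbaaaabbbbbbbbaab  b
    2  aaaabbbbbbbbaaba$abb  b
    3  aaabbbbbbbbaaba$abba  a
    4  aaba$abbaaaabbbbbbbb  b
    5  aabbbbbbbbaaba$abbaa  a
    6  aba$abbaaaabbbbbbbba  a
    7  abbaaaabbbbbbbbaaba$  $
    8  abbbbbbbbaaba$abbaaa  a
    9  ba$abbaaaabbbbbbbbaa  a
   10  baaaabbbbbbbbaaba$ab  b
   11  baaba$abbaaaabbbbbbb  b
   12  bbaaaabbbbbbbbaaba$a  a
   13  bbaaba$abbaaaabbbbbb  b
   14  bbbaaba$abbaaaabbbbb  b
   15  bbbbaaba$abbaaaabbbb  b
   16  bbbbbaaba$abbaaaabbb  b
   17  bbbbbbaaba$abbaaaabb  b
   18  bbbbbbbaaba$abbaaaab  b
   19  bbbbbbbbaaba$abbaaaa  a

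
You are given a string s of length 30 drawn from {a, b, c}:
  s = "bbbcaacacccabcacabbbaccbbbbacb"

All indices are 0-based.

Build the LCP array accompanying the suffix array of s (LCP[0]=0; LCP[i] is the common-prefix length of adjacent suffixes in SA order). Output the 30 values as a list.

rank | idx | suffix
   0 |   4 | aacacccabcacabbbaccbbbbacb
   1 |  16 | abbbaccbbbbacb
   2 |  11 | abcacabbbaccbbbbacb
   3 |  14 | acabbbaccbbbbacb
   4 |   5 | acacccabcacabbbaccbbbbacb
   5 |  27 | acb
   6 |  20 | accbbbbacb
   7 |   7 | acccabcacabbbaccbbbbacb
   8 |  29 | b
   9 |  26 | bacb
  10 |  19 | baccbbbbacb
  11 |  25 | bbacb
  12 |  18 | bbaccbbbbacb
  13 |  24 | bbbacb
  14 |  17 | bbbaccbbbbacb
  15 |  23 | bbbbacb
  16 |   0 | bbbcaacacccabcacabbbaccbbbbacb
  17 |   1 | bbcaacacccabcacabbbaccbbbbacb
  18 |   2 | bcaacacccabcacabbbaccbbbbacb
  19 |  12 | bcacabbbaccbbbbacb
  20 |   3 | caacacccabcacabbbaccbbbbacb
  21 |  15 | cabbbaccbbbbacb
  22 |  10 | cabcacabbbaccbbbbacb
  23 |  13 | cacabbbaccbbbbacb
  24 |   6 | cacccabcacabbbaccbbbbacb
  25 |  28 | cb
  26 |  22 | cbbbbacb
  27 |   9 | ccabcacabbbaccbbbbacb
  28 |  21 | ccbbbbacb
  29 |   8 | cccabcacabbbaccbbbbacb

SA = [4, 16, 11, 14, 5, 27, 20, 7, 29, 26, 19, 25, 18, 24, 17, 23, 0, 1, 2, 12, 3, 15, 10, 13, 6, 28, 22, 9, 21, 8]
rank  pair      lcp
   1  s[4:],s[16:]  1  'a'
   2  s[16:],s[11:]  2  'ab'
   3  s[11:],s[14:]  1  'a'
   4  s[14:],s[5:]  3  'aca'
   5  s[5:],s[27:]  2  'ac'
   6  s[27:],s[20:]  2  'ac'
   7  s[20:],s[7:]  3  'acc'
   8  s[7:],s[29:]  0  ''
   9  s[29:],s[26:]  1  'b'
  10  s[26:],s[19:]  3  'bac'
  11  s[19:],s[25:]  1  'b'
  12  s[25:],s[18:]  4  'bbac'
  13  s[18:],s[24:]  2  'bb'
  14  s[24:],s[17:]  5  'bbbac'
  15  s[17:],s[23:]  3  'bbb'
  16  s[23:],s[0:]  3  'bbb'
  17  s[0:],s[1:]  2  'bb'
  18  s[1:],s[2:]  1  'b'
  19  s[2:],s[12:]  3  'bca'
  20  s[12:],s[3:]  0  ''
  21  s[3:],s[15:]  2  'ca'
  22  s[15:],s[10:]  3  'cab'
  23  s[10:],s[13:]  2  'ca'
  24  s[13:],s[6:]  3  'cac'
  25  s[6:],s[28:]  1  'c'
  26  s[28:],s[22:]  2  'cb'
  27  s[22:],s[9:]  1  'c'
  28  s[9:],s[21:]  2  'cc'
  29  s[21:],s[8:]  2  'cc'

[0, 1, 2, 1, 3, 2, 2, 3, 0, 1, 3, 1, 4, 2, 5, 3, 3, 2, 1, 3, 0, 2, 3, 2, 3, 1, 2, 1, 2, 2]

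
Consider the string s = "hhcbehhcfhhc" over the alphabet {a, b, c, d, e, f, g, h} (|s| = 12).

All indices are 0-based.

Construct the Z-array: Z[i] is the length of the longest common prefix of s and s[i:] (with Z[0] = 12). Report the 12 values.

[12, 1, 0, 0, 0, 3, 1, 0, 0, 3, 1, 0]

Z[0]=12
i=1: fresh scan; Z[1]=1 extend→box=[1,2)
i=2: fresh scan; Z[2]=0
i=3: fresh scan; Z[3]=0
i=4: fresh scan; Z[4]=0
i=5: fresh scan; Z[5]=3 extend→box=[5,8)
i=6: min(r-i=2, Z[1]=1)=1; Z[6]=1
i=7: min(r-i=1, Z[2]=0)=0; Z[7]=0
i=8: fresh scan; Z[8]=0
i=9: fresh scan; Z[9]=3 extend→box=[9,12)
i=10: min(r-i=2, Z[1]=1)=1; Z[10]=1
i=11: min(r-i=1, Z[2]=0)=0; Z[11]=0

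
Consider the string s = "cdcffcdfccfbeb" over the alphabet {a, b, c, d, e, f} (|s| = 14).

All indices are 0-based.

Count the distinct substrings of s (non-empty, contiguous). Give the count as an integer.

rank→(start, suffix):
  0 → (13, 'b')
  1 → (11, 'beb')
  2 → (8, 'ccfbeb')
  3 → (0, 'cdcffcdfccfbeb')
  4 → (5, 'cdfccfbeb')
  5 → (9, 'cfbeb')
  6 → (2, 'cffcdfccfbeb')
  7 → (1, 'dcffcdfccfbeb')
  8 → (6, 'dfccfbeb')
  9 → (12, 'eb')
  10 → (10, 'fbeb')
  11 → (7, 'fccfbeb')
  12 → (4, 'fcdfccfbeb')
  13 → (3, 'ffcdfccfbeb')

SA = [13, 11, 8, 0, 5, 9, 2, 1, 6, 12, 10, 7, 4, 3]
rank  pair      lcp
   1  s[13:],s[11:]  1  'b'
   2  s[11:],s[8:]  0  ''
   3  s[8:],s[0:]  1  'c'
   4  s[0:],s[5:]  2  'cd'
   5  s[5:],s[9:]  1  'c'
   6  s[9:],s[2:]  2  'cf'
   7  s[2:],s[1:]  0  ''
   8  s[1:],s[6:]  1  'd'
   9  s[6:],s[12:]  0  ''
  10  s[12:],s[10:]  0  ''
  11  s[10:],s[7:]  1  'f'
  12  s[7:],s[4:]  2  'fc'
  13  s[4:],s[3:]  1  'f'

n(n+1)/2 = 14·15/2 = 105
Σ LCP = 0 + 1 + 0 + 1 + 2 + 1 + 2 + 0 + 1 + 0 + 0 + 1 + 2 + 1 = 12
distinct = 105 − 12 = 93

93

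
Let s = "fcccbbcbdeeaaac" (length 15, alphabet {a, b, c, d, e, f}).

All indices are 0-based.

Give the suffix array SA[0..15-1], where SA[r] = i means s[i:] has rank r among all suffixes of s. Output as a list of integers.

rank→(start, suffix):
  0 → (11, 'aaac')
  1 → (12, 'aac')
  2 → (13, 'ac')
  3 → (4, 'bbcbdeeaaac')
  4 → (5, 'bcbdeeaaac')
  5 → (7, 'bdeeaaac')
  6 → (14, 'c')
  7 → (3, 'cbbcbdeeaaac')
  8 → (6, 'cbdeeaaac')
  9 → (2, 'ccbbcbdeeaaac')
  10 → (1, 'cccbbcbdeeaaac')
  11 → (8, 'deeaaac')
  12 → (10, 'eaaac')
  13 → (9, 'eeaaac')
  14 → (0, 'fcccbbcbdeeaaac')

[11, 12, 13, 4, 5, 7, 14, 3, 6, 2, 1, 8, 10, 9, 0]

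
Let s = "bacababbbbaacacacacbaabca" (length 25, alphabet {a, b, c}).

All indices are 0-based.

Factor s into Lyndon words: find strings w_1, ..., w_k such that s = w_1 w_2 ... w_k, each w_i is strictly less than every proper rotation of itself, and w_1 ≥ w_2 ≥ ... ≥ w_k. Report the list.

emit factor 1: 'b' (i=0, period=1)
emit factor 2: 'ac' (i=1, period=2)
emit factor 3: 'ababbbb' (i=3, period=7)
emit factor 4: 'aacacacacb' (i=10, period=10)
emit factor 5: 'aabc' (i=20, period=4)
emit factor 6: 'a' (i=24, period=1)

["b", "ac", "ababbbb", "aacacacacb", "aabc", "a"]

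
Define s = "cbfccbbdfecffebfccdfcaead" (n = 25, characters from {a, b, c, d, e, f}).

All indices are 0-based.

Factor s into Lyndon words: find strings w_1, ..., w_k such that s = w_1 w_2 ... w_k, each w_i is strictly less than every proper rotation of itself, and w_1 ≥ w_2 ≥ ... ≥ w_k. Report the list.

["c", "bfcc", "bbdfecffebfccdfc", "ae", "ad"]

emit factor 1: 'c' (i=0, period=1)
emit factor 2: 'bfcc' (i=1, period=4)
emit factor 3: 'bbdfecffebfccdfc' (i=5, period=16)
emit factor 4: 'ae' (i=21, period=2)
emit factor 5: 'ad' (i=23, period=2)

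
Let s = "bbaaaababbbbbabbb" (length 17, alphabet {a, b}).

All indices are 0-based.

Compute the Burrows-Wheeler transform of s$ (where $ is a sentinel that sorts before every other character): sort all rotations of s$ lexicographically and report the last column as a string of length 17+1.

rank  rotation            last
    0  $bbaaaababbbbbabbb  b
    1  aaaababbbbbabbb$bb  b
    2  aaababbbbbabbb$bba  a
    3  aababbbbbabbb$bbaa  a
    4  ababbbbbabbb$bbaaa  a
    5  abbb$bbaaaababbbbb  b
    6  abbbbbabbb$bbaaaab  b
    7  b$bbaaaababbbbbabb  b
    8  baaaababbbbbabbb$b  b
    9  babbb$bbaaaababbbb  b
   10  babbbbbabbb$bbaaaa  a
   11  bb$bbaaaababbbbbab  b
   12  bbaaaababbbbbabbb$  $
   13  bbabbb$bbaaaababbb  b
   14  bbb$bbaaaababbbbba  a
   15  bbbabbb$bbaaaababb  b
   16  bbbbabbb$bbaaaabab  b
   17  bbbbbabbb$bbaaaaba  a

bbaaabbbbbab$babba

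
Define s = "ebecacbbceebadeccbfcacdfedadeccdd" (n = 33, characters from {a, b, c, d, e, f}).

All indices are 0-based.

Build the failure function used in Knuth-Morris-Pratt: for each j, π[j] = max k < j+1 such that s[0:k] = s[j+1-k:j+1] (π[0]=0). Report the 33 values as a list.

[0, 0, 1, 0, 0, 0, 0, 0, 0, 1, 1, 2, 0, 0, 1, 0, 0, 0, 0, 0, 0, 0, 0, 0, 1, 0, 0, 0, 1, 0, 0, 0, 0]

π[0] = 0
j=1 s[j]='b': π[1]=0 (border '')
j=2 s[j]='e': π[2]=1 (border 'e')
j=3 s[j]='c': k: 1→0; π[3]=0 (border '')
j=4 s[j]='a': π[4]=0 (border '')
j=5 s[j]='c': π[5]=0 (border '')
j=6 s[j]='b': π[6]=0 (border '')
j=7 s[j]='b': π[7]=0 (border '')
j=8 s[j]='c': π[8]=0 (border '')
j=9 s[j]='e': π[9]=1 (border 'e')
j=10 s[j]='e': k: 1→0; π[10]=1 (border 'e')
j=11 s[j]='b': π[11]=2 (border 'eb')
j=12 s[j]='a': k: 2→0; π[12]=0 (border '')
j=13 s[j]='d': π[13]=0 (border '')
j=14 s[j]='e': π[14]=1 (border 'e')
j=15 s[j]='c': k: 1→0; π[15]=0 (border '')
j=16 s[j]='c': π[16]=0 (border '')
j=17 s[j]='b': π[17]=0 (border '')
j=18 s[j]='f': π[18]=0 (border '')
j=19 s[j]='c': π[19]=0 (border '')
j=20 s[j]='a': π[20]=0 (border '')
j=21 s[j]='c': π[21]=0 (border '')
j=22 s[j]='d': π[22]=0 (border '')
j=23 s[j]='f': π[23]=0 (border '')
j=24 s[j]='e': π[24]=1 (border 'e')
j=25 s[j]='d': k: 1→0; π[25]=0 (border '')
j=26 s[j]='a': π[26]=0 (border '')
j=27 s[j]='d': π[27]=0 (border '')
j=28 s[j]='e': π[28]=1 (border 'e')
j=29 s[j]='c': k: 1→0; π[29]=0 (border '')
j=30 s[j]='c': π[30]=0 (border '')
j=31 s[j]='d': π[31]=0 (border '')
j=32 s[j]='d': π[32]=0 (border '')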